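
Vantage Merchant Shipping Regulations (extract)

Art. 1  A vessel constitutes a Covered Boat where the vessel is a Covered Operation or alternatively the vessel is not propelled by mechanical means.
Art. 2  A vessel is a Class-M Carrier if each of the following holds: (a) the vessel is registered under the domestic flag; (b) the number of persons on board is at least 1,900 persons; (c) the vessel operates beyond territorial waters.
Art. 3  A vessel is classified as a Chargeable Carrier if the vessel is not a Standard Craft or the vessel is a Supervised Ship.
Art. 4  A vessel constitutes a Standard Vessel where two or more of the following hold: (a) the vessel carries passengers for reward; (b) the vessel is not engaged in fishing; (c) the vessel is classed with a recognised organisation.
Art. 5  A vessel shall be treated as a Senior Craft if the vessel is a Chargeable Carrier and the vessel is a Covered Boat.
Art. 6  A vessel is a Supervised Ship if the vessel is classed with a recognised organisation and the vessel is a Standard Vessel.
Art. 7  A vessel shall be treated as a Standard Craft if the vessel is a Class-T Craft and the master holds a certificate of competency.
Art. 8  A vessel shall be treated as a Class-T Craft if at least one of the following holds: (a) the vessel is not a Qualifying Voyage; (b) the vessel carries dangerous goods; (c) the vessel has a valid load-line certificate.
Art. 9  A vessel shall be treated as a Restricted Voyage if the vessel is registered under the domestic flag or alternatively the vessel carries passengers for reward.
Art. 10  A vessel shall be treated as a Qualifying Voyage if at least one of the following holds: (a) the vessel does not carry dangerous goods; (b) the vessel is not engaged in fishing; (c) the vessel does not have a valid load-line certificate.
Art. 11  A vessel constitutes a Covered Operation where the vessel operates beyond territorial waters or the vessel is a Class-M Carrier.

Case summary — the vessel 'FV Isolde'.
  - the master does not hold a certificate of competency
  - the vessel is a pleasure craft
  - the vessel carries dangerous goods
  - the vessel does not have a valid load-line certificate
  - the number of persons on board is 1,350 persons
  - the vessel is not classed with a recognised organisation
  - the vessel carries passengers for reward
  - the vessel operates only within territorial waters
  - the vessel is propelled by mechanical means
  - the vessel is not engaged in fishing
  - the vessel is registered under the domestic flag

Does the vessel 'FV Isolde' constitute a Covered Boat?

No

article 2 — Class-M Carrier: [the vessel is registered under the domestic flag? yes] AND [number of persons on board: 1,350 persons ≥ 1,900 persons? no] AND [the vessel operates beyond territorial waters? no] → not satisfied.
article 11 — Covered Operation: [the vessel operates beyond territorial waters? no] OR [Class-M Carrier (article 2)? no] → not satisfied.
article 1 — Covered Boat: [Covered Operation (article 11)? no] OR [the vessel is not propelled by mechanical means? no] → not satisfied.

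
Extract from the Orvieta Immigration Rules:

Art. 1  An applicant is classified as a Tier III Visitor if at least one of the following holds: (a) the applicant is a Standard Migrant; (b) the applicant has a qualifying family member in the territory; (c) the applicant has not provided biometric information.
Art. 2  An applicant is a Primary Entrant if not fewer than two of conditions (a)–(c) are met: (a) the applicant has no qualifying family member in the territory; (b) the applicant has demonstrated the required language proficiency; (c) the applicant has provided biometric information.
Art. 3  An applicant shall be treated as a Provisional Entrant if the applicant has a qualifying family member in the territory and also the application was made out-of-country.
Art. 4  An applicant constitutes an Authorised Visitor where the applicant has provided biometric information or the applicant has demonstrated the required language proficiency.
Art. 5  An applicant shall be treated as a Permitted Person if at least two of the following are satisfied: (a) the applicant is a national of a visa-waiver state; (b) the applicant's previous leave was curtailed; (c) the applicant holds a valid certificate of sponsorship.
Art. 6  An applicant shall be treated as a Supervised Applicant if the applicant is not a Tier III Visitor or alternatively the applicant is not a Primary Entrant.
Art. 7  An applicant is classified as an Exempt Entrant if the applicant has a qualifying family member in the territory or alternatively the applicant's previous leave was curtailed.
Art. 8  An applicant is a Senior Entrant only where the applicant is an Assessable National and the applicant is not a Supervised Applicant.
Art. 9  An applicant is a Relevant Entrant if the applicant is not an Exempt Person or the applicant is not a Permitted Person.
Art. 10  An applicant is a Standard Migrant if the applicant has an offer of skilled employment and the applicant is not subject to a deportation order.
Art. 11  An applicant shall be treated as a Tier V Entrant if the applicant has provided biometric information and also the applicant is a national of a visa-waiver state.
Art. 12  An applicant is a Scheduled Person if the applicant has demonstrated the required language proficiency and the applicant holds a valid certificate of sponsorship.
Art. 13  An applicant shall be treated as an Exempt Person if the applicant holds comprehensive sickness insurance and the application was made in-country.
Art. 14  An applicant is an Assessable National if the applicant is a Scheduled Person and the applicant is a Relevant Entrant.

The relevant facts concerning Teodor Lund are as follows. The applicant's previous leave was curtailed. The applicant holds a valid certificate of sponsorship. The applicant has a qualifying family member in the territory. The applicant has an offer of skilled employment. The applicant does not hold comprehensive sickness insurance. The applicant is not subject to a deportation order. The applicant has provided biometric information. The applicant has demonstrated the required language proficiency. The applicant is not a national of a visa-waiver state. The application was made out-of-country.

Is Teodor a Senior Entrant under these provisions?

article 12 — Scheduled Person: [the applicant has demonstrated the required language proficiency? yes] AND [the applicant holds a valid certificate of sponsorship? yes] → satisfied.
article 13 — Exempt Person: [the applicant holds comprehensive sickness insurance? no] AND [the application was made in-country? no] → not satisfied.
article 5 — Permitted Person: the applicant is a national of a visa-waiver state? no; the applicant's previous leave was curtailed? yes; the applicant holds a valid certificate of sponsorship? yes — 2 of 3 hold (need ≥2) → satisfied.
article 9 — Relevant Entrant: [not an Exempt Person (article 13)? yes] OR [not a Permitted Person (article 5)? no] → satisfied.
article 14 — Assessable National: [Scheduled Person (article 12)? yes] AND [Relevant Entrant (article 9)? yes] → satisfied.
article 10 — Standard Migrant: [the applicant has an offer of skilled employment? yes] AND [the applicant is not subject to a deportation order? yes] → satisfied.
article 1 — Tier III Visitor: [Standard Migrant (article 10)? yes] OR [the applicant has a qualifying family member in the territory? yes] OR [the applicant has not provided biometric information? no] → satisfied.
article 2 — Primary Entrant: the applicant has no qualifying family member in the territory? no; the applicant has demonstrated the required language proficiency? yes; the applicant has provided biometric information? yes — 2 of 3 hold (need ≥2) → satisfied.
article 6 — Supervised Applicant: [not a Tier III Visitor (article 1)? no] OR [not a Primary Entrant (article 2)? no] → not satisfied.
article 8 — Senior Entrant: [Assessable National (article 14)? yes] AND [not a Supervised Applicant (article 6)? yes] → satisfied.

Yes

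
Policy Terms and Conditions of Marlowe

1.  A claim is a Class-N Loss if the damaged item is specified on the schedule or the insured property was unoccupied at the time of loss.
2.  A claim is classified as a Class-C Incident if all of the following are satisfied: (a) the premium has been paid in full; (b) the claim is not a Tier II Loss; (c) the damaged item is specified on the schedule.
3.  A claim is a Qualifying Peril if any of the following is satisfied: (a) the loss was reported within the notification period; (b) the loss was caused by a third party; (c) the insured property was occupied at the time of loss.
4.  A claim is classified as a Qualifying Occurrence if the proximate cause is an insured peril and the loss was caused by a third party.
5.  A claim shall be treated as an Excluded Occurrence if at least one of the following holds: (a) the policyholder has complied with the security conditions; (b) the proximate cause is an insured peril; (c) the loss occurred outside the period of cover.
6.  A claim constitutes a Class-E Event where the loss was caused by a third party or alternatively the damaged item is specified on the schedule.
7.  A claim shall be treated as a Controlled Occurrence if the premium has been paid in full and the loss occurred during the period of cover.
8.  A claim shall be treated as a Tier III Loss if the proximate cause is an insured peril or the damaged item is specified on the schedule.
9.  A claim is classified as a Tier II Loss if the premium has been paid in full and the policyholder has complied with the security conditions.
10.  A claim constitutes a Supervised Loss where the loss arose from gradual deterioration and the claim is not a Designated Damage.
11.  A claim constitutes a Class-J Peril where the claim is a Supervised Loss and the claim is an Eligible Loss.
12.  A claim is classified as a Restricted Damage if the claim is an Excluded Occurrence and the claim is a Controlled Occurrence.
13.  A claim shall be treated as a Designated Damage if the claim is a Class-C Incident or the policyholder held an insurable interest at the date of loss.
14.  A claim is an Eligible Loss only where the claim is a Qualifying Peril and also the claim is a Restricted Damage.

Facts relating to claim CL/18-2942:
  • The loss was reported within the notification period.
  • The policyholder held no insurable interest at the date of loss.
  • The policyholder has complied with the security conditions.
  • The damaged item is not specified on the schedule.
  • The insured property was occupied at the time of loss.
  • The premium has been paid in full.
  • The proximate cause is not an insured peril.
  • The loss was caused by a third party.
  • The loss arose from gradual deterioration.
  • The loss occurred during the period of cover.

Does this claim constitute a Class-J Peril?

Yes

paragraph 9 — Tier II Loss: [the premium has been paid in full? yes] AND [the policyholder has complied with the security conditions? yes] → satisfied.
paragraph 2 — Class-C Incident: [the premium has been paid in full? yes] AND [not a Tier II Loss (paragraph 9)? no] AND [the damaged item is specified on the schedule? no] → not satisfied.
paragraph 13 — Designated Damage: [Class-C Incident (paragraph 2)? no] OR [the policyholder held an insurable interest at the date of loss? no] → not satisfied.
paragraph 10 — Supervised Loss: [the loss arose from gradual deterioration? yes] AND [not a Designated Damage (paragraph 13)? yes] → satisfied.
paragraph 3 — Qualifying Peril: [the loss was reported within the notification period? yes] OR [the loss was caused by a third party? yes] OR [the insured property was occupied at the time of loss? yes] → satisfied.
paragraph 5 — Excluded Occurrence: [the policyholder has complied with the security conditions? yes] OR [the proximate cause is an insured peril? no] OR [the loss occurred outside the period of cover? no] → satisfied.
paragraph 7 — Controlled Occurrence: [the premium has been paid in full? yes] AND [the loss occurred during the period of cover? yes] → satisfied.
paragraph 12 — Restricted Damage: [Excluded Occurrence (paragraph 5)? yes] AND [Controlled Occurrence (paragraph 7)? yes] → satisfied.
paragraph 14 — Eligible Loss: [Qualifying Peril (paragraph 3)? yes] AND [Restricted Damage (paragraph 12)? yes] → satisfied.
paragraph 11 — Class-J Peril: [Supervised Loss (paragraph 10)? yes] AND [Eligible Loss (paragraph 14)? yes] → satisfied.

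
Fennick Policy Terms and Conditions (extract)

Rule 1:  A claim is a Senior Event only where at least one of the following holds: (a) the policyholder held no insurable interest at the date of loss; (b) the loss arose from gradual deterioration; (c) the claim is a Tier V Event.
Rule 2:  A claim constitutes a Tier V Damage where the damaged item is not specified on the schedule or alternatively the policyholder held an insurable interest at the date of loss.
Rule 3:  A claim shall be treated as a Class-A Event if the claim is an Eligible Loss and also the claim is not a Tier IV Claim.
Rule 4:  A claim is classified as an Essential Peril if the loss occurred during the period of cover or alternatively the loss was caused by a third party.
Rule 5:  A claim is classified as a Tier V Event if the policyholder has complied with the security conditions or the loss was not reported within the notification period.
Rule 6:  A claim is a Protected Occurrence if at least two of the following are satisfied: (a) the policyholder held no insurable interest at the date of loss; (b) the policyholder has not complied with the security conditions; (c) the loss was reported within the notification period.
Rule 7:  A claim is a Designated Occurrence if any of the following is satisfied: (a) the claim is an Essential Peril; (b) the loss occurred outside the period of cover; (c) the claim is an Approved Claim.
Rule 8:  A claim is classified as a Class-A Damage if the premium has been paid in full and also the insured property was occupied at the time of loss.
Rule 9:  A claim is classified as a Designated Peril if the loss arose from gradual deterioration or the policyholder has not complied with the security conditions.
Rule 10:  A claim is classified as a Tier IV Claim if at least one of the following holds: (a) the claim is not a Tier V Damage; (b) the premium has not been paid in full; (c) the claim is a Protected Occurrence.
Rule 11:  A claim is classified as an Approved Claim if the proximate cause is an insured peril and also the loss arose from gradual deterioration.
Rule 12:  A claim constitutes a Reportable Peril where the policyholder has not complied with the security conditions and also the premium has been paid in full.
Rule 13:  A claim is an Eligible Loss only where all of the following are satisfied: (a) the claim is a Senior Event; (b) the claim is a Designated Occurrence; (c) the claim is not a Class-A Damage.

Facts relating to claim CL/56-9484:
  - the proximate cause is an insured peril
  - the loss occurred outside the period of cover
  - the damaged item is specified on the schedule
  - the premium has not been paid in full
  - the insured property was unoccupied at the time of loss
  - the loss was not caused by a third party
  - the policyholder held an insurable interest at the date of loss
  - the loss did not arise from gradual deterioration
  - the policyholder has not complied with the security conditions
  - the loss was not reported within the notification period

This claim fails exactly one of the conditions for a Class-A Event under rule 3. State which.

Tier IV Claim

rule 5 — Tier V Event: [the policyholder has complied with the security conditions? no] OR [the loss was not reported within the notification period? yes] → satisfied.
rule 1 — Senior Event: [the policyholder held no insurable interest at the date of loss? no] OR [the loss arose from gradual deterioration? no] OR [Tier V Event (rule 5)? yes] → satisfied.
rule 4 — Essential Peril: [the loss occurred during the period of cover? no] OR [the loss was caused by a third party? no] → not satisfied.
rule 11 — Approved Claim: [the proximate cause is an insured peril? yes] AND [the loss arose from gradual deterioration? no] → not satisfied.
rule 7 — Designated Occurrence: [Essential Peril (rule 4)? no] OR [the loss occurred outside the period of cover? yes] OR [Approved Claim (rule 11)? no] → satisfied.
rule 8 — Class-A Damage: [the premium has been paid in full? no] AND [the insured property was occupied at the time of loss? no] → not satisfied.
rule 13 — Eligible Loss: [Senior Event (rule 1)? yes] AND [Designated Occurrence (rule 7)? yes] AND [not a Class-A Damage (rule 8)? yes] → satisfied.
rule 2 — Tier V Damage: [the damaged item is not specified on the schedule? no] OR [the policyholder held an insurable interest at the date of loss? yes] → satisfied.
rule 6 — Protected Occurrence: the policyholder held no insurable interest at the date of loss? no; the policyholder has not complied with the security conditions? yes; the loss was reported within the notification period? no — 1 of 3 hold (need ≥2) → not satisfied.
rule 10 — Tier IV Claim: [not a Tier V Damage (rule 2)? no] OR [the premium has not been paid in full? yes] OR [Protected Occurrence (rule 6)? no] → satisfied.
rule 3 — Class-A Event: [Eligible Loss (rule 13)? yes] AND [not a Tier IV Claim (rule 10)? no] → not satisfied.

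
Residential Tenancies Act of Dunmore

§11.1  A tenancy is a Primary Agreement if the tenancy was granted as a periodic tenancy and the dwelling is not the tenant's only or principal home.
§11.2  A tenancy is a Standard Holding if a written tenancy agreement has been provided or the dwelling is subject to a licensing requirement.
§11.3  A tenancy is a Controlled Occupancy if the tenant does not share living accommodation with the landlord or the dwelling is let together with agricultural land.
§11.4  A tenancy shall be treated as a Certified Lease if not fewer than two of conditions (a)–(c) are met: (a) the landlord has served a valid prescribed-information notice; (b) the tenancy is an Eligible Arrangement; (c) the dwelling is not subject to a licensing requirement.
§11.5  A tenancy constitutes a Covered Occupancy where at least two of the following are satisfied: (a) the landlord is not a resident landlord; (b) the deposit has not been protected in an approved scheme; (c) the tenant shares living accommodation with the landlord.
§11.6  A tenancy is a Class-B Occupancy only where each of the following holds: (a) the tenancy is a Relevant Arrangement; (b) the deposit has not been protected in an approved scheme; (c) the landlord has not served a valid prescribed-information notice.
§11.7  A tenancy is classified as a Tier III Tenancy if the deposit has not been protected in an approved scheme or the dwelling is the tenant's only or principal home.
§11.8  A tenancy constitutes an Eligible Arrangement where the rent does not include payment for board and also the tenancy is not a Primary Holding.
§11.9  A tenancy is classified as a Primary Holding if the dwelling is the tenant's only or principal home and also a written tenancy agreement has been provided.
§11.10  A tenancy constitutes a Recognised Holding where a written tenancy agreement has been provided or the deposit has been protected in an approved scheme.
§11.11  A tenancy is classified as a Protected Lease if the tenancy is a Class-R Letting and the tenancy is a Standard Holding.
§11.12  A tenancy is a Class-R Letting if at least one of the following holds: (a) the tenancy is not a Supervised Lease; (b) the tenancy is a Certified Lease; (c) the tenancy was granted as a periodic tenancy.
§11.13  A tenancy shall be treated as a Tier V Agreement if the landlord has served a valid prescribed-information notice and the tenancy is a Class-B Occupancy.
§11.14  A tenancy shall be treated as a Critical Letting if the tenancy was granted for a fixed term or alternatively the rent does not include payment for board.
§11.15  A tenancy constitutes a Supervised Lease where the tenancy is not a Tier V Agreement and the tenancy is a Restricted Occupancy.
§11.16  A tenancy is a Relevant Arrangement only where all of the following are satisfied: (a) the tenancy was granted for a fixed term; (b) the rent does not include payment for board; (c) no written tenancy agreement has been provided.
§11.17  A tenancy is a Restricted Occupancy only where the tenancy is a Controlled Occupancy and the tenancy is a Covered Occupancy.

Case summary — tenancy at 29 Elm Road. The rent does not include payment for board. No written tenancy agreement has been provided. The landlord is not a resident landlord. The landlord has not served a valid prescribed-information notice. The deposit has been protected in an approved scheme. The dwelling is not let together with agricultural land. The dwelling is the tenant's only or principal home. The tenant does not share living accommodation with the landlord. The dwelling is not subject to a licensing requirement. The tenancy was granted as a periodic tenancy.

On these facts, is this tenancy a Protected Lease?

§11.16 — Relevant Arrangement: [the tenancy was granted for a fixed term? no] AND [the rent does not include payment for board? yes] AND [no written tenancy agreement has been provided? yes] → not satisfied.
§11.6 — Class-B Occupancy: [Relevant Arrangement (§11.16)? no] AND [the deposit has not been protected in an approved scheme? no] AND [the landlord has not served a valid prescribed-information notice? yes] → not satisfied.
§11.13 — Tier V Agreement: [the landlord has served a valid prescribed-information notice? no] AND [Class-B Occupancy (§11.6)? no] → not satisfied.
§11.3 — Controlled Occupancy: [the tenant does not share living accommodation with the landlord? yes] OR [the dwelling is let together with agricultural land? no] → satisfied.
§11.5 — Covered Occupancy: the landlord is not a resident landlord? yes; the deposit has not been protected in an approved scheme? no; the tenant shares living accommodation with the landlord? no — 1 of 3 hold (need ≥2) → not satisfied.
§11.17 — Restricted Occupancy: [Controlled Occupancy (§11.3)? yes] AND [Covered Occupancy (§11.5)? no] → not satisfied.
§11.15 — Supervised Lease: [not a Tier V Agreement (§11.13)? yes] AND [Restricted Occupancy (§11.17)? no] → not satisfied.
§11.9 — Primary Holding: [the dwelling is the tenant's only or principal home? yes] AND [a written tenancy agreement has been provided? no] → not satisfied.
§11.8 — Eligible Arrangement: [the rent does not include payment for board? yes] AND [not a Primary Holding (§11.9)? yes] → satisfied.
§11.4 — Certified Lease: the landlord has served a valid prescribed-information notice? no; Eligible Arrangement (§11.8)? yes; the dwelling is not subject to a licensing requirement? yes — 2 of 3 hold (need ≥2) → satisfied.
§11.12 — Class-R Letting: [not a Supervised Lease (§11.15)? yes] OR [Certified Lease (§11.4)? yes] OR [the tenancy was granted as a periodic tenancy? yes] → satisfied.
§11.2 — Standard Holding: [a written tenancy agreement has been provided? no] OR [the dwelling is subject to a licensing requirement? no] → not satisfied.
§11.11 — Protected Lease: [Class-R Letting (§11.12)? yes] AND [Standard Holding (§11.2)? no] → not satisfied.

No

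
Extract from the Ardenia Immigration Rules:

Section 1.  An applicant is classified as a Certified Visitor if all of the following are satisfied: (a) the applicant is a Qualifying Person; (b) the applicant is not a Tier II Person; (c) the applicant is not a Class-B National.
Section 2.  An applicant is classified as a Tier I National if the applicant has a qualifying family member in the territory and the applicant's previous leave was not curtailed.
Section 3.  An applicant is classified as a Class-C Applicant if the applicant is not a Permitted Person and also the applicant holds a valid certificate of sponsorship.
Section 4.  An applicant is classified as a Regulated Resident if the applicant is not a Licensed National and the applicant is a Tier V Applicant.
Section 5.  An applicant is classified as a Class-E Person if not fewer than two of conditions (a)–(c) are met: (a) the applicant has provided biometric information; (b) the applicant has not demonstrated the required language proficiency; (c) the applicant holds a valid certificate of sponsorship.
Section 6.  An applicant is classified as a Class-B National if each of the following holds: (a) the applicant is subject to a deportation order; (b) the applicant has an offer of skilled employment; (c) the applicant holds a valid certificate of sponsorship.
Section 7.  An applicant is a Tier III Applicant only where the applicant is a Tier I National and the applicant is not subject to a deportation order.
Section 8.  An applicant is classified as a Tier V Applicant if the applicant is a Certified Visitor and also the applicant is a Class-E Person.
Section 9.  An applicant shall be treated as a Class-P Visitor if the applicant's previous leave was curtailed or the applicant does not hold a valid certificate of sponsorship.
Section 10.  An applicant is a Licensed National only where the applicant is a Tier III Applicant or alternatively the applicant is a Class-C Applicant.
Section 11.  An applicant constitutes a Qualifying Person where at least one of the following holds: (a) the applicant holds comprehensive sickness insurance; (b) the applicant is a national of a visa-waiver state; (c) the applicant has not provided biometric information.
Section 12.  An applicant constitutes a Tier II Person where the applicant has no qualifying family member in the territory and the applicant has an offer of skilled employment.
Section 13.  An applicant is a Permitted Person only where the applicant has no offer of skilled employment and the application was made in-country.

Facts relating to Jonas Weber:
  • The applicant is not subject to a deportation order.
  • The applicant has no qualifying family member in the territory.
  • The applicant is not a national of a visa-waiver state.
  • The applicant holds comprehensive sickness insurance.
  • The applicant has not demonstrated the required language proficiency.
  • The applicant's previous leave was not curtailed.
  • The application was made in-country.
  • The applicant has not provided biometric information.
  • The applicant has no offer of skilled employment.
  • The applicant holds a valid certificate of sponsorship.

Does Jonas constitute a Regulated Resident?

section 2 — Tier I National: [the applicant has a qualifying family member in the territory? no] AND [the applicant's previous leave was not curtailed? yes] → not satisfied.
section 7 — Tier III Applicant: [Tier I National (section 2)? no] AND [the applicant is not subject to a deportation order? yes] → not satisfied.
section 13 — Permitted Person: [the applicant has no offer of skilled employment? yes] AND [the application was made in-country? yes] → satisfied.
section 3 — Class-C Applicant: [not a Permitted Person (section 13)? no] AND [the applicant holds a valid certificate of sponsorship? yes] → not satisfied.
section 10 — Licensed National: [Tier III Applicant (section 7)? no] OR [Class-C Applicant (section 3)? no] → not satisfied.
section 11 — Qualifying Person: [the applicant holds comprehensive sickness insurance? yes] OR [the applicant is a national of a visa-waiver state? no] OR [the applicant has not provided biometric information? yes] → satisfied.
section 12 — Tier II Person: [the applicant has no qualifying family member in the territory? yes] AND [the applicant has an offer of skilled employment? no] → not satisfied.
section 6 — Class-B National: [the applicant is subject to a deportation order? no] AND [the applicant has an offer of skilled employment? no] AND [the applicant holds a valid certificate of sponsorship? yes] → not satisfied.
section 1 — Certified Visitor: [Qualifying Person (section 11)? yes] AND [not a Tier II Person (section 12)? yes] AND [not a Class-B National (section 6)? yes] → satisfied.
section 5 — Class-E Person: the applicant has provided biometric information? no; the applicant has not demonstrated the required language proficiency? yes; the applicant holds a valid certificate of sponsorship? yes — 2 of 3 hold (need ≥2) → satisfied.
section 8 — Tier V Applicant: [Certified Visitor (section 1)? yes] AND [Class-E Person (section 5)? yes] → satisfied.
section 4 — Regulated Resident: [not a Licensed National (section 10)? yes] AND [Tier V Applicant (section 8)? yes] → satisfied.

Yes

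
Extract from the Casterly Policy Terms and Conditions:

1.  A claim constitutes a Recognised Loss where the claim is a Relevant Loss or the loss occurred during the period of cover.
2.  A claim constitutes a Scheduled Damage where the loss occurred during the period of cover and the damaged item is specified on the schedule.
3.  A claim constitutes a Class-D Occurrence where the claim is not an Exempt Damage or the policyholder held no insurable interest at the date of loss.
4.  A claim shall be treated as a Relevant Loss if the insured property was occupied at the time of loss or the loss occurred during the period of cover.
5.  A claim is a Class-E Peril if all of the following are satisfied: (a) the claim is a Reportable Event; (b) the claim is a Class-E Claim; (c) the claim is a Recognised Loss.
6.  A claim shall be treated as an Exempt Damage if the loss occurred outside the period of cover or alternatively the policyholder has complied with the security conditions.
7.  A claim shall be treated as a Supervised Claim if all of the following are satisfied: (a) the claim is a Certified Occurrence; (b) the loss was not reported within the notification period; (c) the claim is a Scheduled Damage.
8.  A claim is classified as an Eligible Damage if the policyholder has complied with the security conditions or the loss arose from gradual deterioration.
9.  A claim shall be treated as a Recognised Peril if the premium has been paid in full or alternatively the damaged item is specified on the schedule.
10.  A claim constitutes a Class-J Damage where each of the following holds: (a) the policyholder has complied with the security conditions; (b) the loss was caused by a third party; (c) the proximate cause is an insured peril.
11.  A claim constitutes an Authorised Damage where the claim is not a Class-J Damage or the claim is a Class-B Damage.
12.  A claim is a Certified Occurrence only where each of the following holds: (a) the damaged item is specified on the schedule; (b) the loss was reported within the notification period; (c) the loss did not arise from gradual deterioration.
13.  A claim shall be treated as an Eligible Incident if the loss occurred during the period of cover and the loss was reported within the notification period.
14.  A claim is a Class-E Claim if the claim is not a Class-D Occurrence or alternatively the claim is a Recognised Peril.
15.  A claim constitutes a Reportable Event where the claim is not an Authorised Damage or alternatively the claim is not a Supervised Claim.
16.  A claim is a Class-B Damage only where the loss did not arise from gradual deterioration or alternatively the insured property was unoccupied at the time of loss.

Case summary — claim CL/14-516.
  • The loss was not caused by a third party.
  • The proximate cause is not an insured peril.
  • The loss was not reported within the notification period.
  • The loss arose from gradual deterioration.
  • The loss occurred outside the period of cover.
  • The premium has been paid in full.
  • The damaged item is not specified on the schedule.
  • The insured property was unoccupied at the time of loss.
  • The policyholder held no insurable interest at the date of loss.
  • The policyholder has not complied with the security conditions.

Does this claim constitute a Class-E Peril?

paragraph 10 — Class-J Damage: [the policyholder has complied with the security conditions? no] AND [the loss was caused by a third party? no] AND [the proximate cause is an insured peril? no] → not satisfied.
paragraph 16 — Class-B Damage: [the loss did not arise from gradual deterioration? no] OR [the insured property was unoccupied at the time of loss? yes] → satisfied.
paragraph 11 — Authorised Damage: [not a Class-J Damage (paragraph 10)? yes] OR [Class-B Damage (paragraph 16)? yes] → satisfied.
paragraph 12 — Certified Occurrence: [the damaged item is specified on the schedule? no] AND [the loss was reported within the notification period? no] AND [the loss did not arise from gradual deterioration? no] → not satisfied.
paragraph 2 — Scheduled Damage: [the loss occurred during the period of cover? no] AND [the damaged item is specified on the schedule? no] → not satisfied.
paragraph 7 — Supervised Claim: [Certified Occurrence (paragraph 12)? no] AND [the loss was not reported within the notification period? yes] AND [Scheduled Damage (paragraph 2)? no] → not satisfied.
paragraph 15 — Reportable Event: [not an Authorised Damage (paragraph 11)? no] OR [not a Supervised Claim (paragraph 7)? yes] → satisfied.
paragraph 6 — Exempt Damage: [the loss occurred outside the period of cover? yes] OR [the policyholder has complied with the security conditions? no] → satisfied.
paragraph 3 — Class-D Occurrence: [not an Exempt Damage (paragraph 6)? no] OR [the policyholder held no insurable interest at the date of loss? yes] → satisfied.
paragraph 9 — Recognised Peril: [the premium has been paid in full? yes] OR [the damaged item is specified on the schedule? no] → satisfied.
paragraph 14 — Class-E Claim: [not a Class-D Occurrence (paragraph 3)? no] OR [Recognised Peril (paragraph 9)? yes] → satisfied.
paragraph 4 — Relevant Loss: [the insured property was occupied at the time of loss? no] OR [the loss occurred during the period of cover? no] → not satisfied.
paragraph 1 — Recognised Loss: [Relevant Loss (paragraph 4)? no] OR [the loss occurred during the period of cover? no] → not satisfied.
paragraph 5 — Class-E Peril: [Reportable Event (paragraph 15)? yes] AND [Class-E Claim (paragraph 14)? yes] AND [Recognised Loss (paragraph 1)? no] → not satisfied.

No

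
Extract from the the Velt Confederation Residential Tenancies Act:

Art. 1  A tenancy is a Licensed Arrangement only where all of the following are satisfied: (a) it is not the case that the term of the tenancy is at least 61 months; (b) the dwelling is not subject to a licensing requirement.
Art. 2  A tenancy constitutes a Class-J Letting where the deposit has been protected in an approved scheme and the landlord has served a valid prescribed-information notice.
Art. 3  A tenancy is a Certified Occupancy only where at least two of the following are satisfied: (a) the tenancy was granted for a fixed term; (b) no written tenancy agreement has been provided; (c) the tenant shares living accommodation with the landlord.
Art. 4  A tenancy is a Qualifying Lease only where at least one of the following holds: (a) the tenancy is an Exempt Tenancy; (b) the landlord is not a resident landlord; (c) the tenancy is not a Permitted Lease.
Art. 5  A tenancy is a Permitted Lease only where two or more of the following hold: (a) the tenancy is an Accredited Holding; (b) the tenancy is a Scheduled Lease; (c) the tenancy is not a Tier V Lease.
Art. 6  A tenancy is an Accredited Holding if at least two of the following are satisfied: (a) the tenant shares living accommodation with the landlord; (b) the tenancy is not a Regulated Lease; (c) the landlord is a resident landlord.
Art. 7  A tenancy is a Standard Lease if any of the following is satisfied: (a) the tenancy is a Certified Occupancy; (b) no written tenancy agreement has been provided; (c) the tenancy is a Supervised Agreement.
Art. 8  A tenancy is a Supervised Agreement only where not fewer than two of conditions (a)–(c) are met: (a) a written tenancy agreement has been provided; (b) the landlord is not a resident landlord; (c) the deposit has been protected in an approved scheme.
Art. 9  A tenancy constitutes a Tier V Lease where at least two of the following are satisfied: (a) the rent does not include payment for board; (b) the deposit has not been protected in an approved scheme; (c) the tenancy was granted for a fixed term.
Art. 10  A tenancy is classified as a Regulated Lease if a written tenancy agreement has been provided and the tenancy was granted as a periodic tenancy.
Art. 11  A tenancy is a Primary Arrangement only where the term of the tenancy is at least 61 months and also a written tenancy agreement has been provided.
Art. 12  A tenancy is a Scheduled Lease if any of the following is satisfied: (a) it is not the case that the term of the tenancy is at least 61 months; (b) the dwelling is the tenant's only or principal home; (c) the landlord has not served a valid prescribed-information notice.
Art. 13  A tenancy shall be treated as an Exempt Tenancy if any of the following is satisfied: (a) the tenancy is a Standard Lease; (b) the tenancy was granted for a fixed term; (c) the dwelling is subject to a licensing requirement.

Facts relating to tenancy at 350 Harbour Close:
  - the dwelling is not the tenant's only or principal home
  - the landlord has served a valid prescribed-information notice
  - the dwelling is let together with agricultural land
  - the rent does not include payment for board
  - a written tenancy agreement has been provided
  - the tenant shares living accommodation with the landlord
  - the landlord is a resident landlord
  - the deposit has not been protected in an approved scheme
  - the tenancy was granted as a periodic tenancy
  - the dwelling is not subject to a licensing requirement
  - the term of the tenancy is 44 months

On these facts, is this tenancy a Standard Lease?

article 3 — Certified Occupancy: the tenancy was granted for a fixed term? no; no written tenancy agreement has been provided? no; the tenant shares living accommodation with the landlord? yes — 1 of 3 hold (need ≥2) → not satisfied.
article 8 — Supervised Agreement: a written tenancy agreement has been provided? yes; the landlord is not a resident landlord? no; the deposit has been protected in an approved scheme? no — 1 of 3 hold (need ≥2) → not satisfied.
article 7 — Standard Lease: [Certified Occupancy (article 3)? no] OR [no written tenancy agreement has been provided? no] OR [Supervised Agreement (article 8)? no] → not satisfied.

No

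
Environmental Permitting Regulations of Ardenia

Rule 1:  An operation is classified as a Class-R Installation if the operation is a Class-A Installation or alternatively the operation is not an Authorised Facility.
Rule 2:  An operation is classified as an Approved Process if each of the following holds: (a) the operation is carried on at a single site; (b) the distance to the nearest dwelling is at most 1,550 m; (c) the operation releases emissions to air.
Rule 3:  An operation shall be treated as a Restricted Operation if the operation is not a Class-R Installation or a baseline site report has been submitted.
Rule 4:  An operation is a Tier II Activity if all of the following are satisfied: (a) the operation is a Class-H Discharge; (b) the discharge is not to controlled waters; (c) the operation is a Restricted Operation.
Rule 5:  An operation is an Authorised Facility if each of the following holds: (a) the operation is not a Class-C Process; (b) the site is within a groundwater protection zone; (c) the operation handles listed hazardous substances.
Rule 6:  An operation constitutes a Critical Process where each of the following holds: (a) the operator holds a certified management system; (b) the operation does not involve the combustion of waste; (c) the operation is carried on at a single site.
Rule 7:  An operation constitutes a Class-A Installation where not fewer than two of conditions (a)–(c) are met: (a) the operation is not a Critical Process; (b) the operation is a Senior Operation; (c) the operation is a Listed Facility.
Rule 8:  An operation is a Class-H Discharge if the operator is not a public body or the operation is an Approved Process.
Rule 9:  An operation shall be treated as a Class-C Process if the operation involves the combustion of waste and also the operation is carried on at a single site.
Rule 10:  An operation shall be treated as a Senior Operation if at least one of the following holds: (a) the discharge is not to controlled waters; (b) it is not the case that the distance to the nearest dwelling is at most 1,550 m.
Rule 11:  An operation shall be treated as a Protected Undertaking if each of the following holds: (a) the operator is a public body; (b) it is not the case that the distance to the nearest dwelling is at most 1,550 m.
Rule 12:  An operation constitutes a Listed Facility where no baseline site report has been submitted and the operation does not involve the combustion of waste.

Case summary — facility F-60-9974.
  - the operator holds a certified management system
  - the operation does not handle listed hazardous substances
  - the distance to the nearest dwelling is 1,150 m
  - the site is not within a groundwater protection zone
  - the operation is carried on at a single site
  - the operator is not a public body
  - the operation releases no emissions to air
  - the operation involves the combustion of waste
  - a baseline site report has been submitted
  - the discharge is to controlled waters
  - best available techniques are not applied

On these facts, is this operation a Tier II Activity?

Under rule 2: the operation is carried on at a single site? yes; and distance to the nearest dwelling: 1,150 m ≤ 1,550 m? yes; and the operation releases emissions to air? no. So the operation is not an Approved Process.
Under rule 8: the operator is not a public body? yes; or Approved Process (rule 2)? no. So the operation is a Class-H Discharge.
Under rule 6: the operator holds a certified management system? yes; and the operation does not involve the combustion of waste? no; and the operation is carried on at a single site? yes. So the operation is not a Critical Process.
Under rule 10: the discharge is not to controlled waters? no; or distance to the nearest dwelling: 1,150 m ≤ 1,550 m? yes, so negated condition no. So the operation is not a Senior Operation.
Under rule 12: no baseline site report has been submitted? no; and the operation does not involve the combustion of waste? no. So the operation is not a Listed Facility.
Under rule 7: not a Critical Process (rule 6)? yes; Senior Operation (rule 10)? no; Listed Facility (rule 12)? no — 1 of 3 hold (need ≥2) → not satisfied.
Under rule 9: the operation involves the combustion of waste? yes; and the operation is carried on at a single site? yes. So the operation is a Class-C Process.
Under rule 5: not a Class-C Process (rule 9)? no; and the site is within a groundwater protection zone? no; and the operation handles listed hazardous substances? no. So the operation is not an Authorised Facility.
Under rule 1: Class-A Installation (rule 7)? no; or not an Authorised Facility (rule 5)? yes. So the operation is a Class-R Installation.
Under rule 3: not a Class-R Installation (rule 1)? no; or a baseline site report has been submitted? yes. So the operation is a Restricted Operation.
Under rule 4: Class-H Discharge (rule 8)? yes; and the discharge is not to controlled waters? no; and Restricted Operation (rule 3)? yes. So the operation is not a Tier II Activity.

No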